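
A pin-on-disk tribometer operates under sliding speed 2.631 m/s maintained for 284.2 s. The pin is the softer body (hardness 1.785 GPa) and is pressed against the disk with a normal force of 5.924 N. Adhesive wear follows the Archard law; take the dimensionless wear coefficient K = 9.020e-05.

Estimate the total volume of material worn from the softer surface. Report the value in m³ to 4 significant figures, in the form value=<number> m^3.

value=2.238e-10 m^3

The computation maintains full precision — displayed values are rounded, and a single final rounding, at 4 significant figures.
Convert: Distance L = v·t = 2.631 m/s × 284.2 s = 747.7 m.
Convert: Hardness H = 1.785 GPa = 1.785e+09 Pa.
In SI base units: W = 5.924 N, H = 1.785e+09 Pa, K = 9.020e-05.
Wear volume V = K·W·L/H = 9.020e-05 · 5.924 · 747.7 / 1.785e+09 = 2.238e-10 m³.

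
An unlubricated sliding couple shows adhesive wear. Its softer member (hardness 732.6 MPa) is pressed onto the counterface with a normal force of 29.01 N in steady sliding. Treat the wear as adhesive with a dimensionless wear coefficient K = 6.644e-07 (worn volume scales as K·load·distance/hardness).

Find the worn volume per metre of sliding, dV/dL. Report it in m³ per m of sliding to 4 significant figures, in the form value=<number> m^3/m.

Each operation runs at full precision, and displayed values are rounded. Rounded just once: 4 significant digits.
Hardness H = 732.6 MPa = 7.326e+08 Pa.
Restated in SI base units: W = 29.01 N, H = 7.326e+08 Pa, K = 6.644e-07.
Rate of wear dV/dL = K·W/H, per unit distance: 6.644e-07 · 29.01 / 7.326e+08 = 2.631e-14 m³/m.

value=2.631e-14 m^3/m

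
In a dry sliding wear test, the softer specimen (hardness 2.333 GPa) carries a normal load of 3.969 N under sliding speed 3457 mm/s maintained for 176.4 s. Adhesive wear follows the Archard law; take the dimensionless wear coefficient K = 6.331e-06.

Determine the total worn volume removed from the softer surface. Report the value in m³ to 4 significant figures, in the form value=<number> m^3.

The intermediates are displayed rounded — the computation maintains full float precision; a lone final rounding to four significant figures.
Convert: Sliding speed v = 3457 mm/s = 3.457 m/s. Distance covered L = v·t = 3.457 m/s × 176.4 s = 609.8 m.
Convert: Hardness H = 2.333 GPa = 2.333e+09 Pa.
Collected in SI base units: W = 3.969 N, H = 2.333e+09 Pa, K = 6.331e-06.
Volume removed: V = K·W·L/H = 6.331e-06 · 3.969 · 609.8 / 2.333e+09 = 6.568e-12 m³.

value=6.568e-12 m^3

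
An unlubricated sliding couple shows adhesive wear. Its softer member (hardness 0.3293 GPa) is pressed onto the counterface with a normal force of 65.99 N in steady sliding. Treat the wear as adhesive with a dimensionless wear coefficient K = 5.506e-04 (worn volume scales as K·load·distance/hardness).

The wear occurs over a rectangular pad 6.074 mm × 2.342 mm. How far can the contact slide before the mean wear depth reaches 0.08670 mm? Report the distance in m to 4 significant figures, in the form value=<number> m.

Intermediate values are displayed rounded; the algebra holds full precision. Rounded once at the end, at four significant figures.
Convert: Hardness H = 0.3293 GPa = 3.293e+08 Pa.
Convert: Pad sides 6.074 mm × 2.342 mm = 0.006074 m × 0.002342 m. Contact area A = 0.006074 m × 0.002342 m = 1.423e-05 m².
Convert: Depth limit h_lim = 0.08670 mm = 8.670e-05 m.
As SI base values: W = 65.99 N, H = 3.293e+08 Pa, K = 5.506e-04.
Wearable volume V_lim = h_lim·A = 8.670e-05 · 1.423e-05 = 1.233e-09 m³.
So the life L = V_lim·H/(K·W) = 1.233e-09 · 3.293e+08 / (5.506e-04 · 65.99) = 11.18 m.

value=11.18 m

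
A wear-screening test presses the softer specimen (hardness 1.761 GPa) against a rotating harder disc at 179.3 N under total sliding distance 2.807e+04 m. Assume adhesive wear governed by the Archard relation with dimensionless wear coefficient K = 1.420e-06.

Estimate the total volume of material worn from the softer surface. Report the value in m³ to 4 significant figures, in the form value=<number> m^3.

value=4.058e-09 m^3

All working math holds exact precision — the intermediates are shown rounded, and a single final rounding to four significant digits.
Hardness H = 1.761 GPa = 1.761e+09 Pa.
In SI base units, W = 179.3 N, H = 1.761e+09 Pa, K = 1.420e-06.
By Archard's law, V = K·W·L/H = 1.420e-06 · 179.3 · 2.807e+04 / 1.761e+09 = 4.058e-09 m³.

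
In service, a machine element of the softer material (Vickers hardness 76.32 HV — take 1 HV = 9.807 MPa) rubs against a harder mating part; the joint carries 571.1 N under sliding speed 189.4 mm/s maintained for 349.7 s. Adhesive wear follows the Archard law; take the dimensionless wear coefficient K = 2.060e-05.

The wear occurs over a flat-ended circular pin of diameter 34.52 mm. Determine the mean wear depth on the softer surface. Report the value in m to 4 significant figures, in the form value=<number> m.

The intermediates appear rounded; all working math keeps full precision. Rounded once at the end: 4 significant figures.
Sliding speed v = 189.4 mm/s = 0.1894 m/s. Total distance L = v·t = 0.1894 m/s × 349.7 s = 66.23 m.
Hardness H = 76.32 HV × 9.807 MPa/HV = 748.5 MPa = 7.485e+08 Pa.
Pin diameter d = 34.52 mm = 0.03452 m. Contact area A = π·d²/4 = π·(0.03452 m)²/4 = 9.359e-04 m².
In SI base units: W = 571.1 N, H = 7.485e+08 Pa, K = 2.060e-05.
Worn volume V = K·W·L/H = 2.060e-05 · 571.1 · 66.23 / 7.485e+08 = 1.041e-09 m³.
Depth h = V/A = 1.041e-09 / 9.359e-04 = 1.112e-06 m.

value=1.112e-06 m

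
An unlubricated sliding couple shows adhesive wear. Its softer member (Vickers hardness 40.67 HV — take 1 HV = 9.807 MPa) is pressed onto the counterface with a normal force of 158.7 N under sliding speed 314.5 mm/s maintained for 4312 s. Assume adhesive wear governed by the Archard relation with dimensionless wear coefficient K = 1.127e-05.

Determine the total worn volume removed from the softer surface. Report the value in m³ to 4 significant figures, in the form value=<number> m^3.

value=6.081e-09 m^3

The computation keeps full precision, and the intermediates are displayed rounded. Rounded just once, at four significant figures.
Convert: Sliding speed v = 314.5 mm/s = 0.3145 m/s. Sliding distance L = v·t = 0.3145 m/s × 4312 s = 1356 m.
Convert: Hardness H = 40.67 HV × 9.807 MPa/HV = 398.9 MPa = 3.989e+08 Pa.
Collected in SI base units: W = 158.7 N, H = 3.989e+08 Pa, K = 1.127e-05.
Worn volume V = K·W·L/H = 1.127e-05 · 158.7 · 1356 / 3.989e+08 = 6.081e-09 m³.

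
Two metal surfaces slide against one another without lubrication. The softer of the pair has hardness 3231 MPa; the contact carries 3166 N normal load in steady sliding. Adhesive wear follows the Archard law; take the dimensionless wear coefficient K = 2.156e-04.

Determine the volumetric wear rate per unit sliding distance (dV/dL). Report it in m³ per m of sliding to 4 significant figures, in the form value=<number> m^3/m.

Intermediate values appear rounded — every step carries full precision; one final rounding: 4 significant figures.
Hardness H = 3231 MPa = 3.231e+09 Pa.
Working in SI base units: W = 3166 N, H = 3.231e+09 Pa, K = 2.156e-04.
Rate of wear dV/dL = K·W/H (no L dependence): 2.156e-04 · 3166 / 3.231e+09 = 2.113e-10 m³/m.

value=2.113e-10 m^3/m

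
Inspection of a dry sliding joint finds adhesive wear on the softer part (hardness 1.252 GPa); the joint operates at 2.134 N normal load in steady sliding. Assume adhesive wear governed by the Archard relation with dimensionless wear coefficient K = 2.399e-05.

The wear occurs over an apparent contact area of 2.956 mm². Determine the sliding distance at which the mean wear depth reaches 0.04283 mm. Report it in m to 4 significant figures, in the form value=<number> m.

All working math carries full precision — displayed values are rounded — a lone final rounding: 4 significant figures.
Hardness H = 1.252 GPa = 1.252e+09 Pa.
Contact area A = 2.956 mm² = 2.956e-06 m².
Depth limit h_lim = 0.04283 mm = 4.283e-05 m.
In SI base units, W = 2.134 N, H = 1.252e+09 Pa, K = 2.399e-05.
At the depth limit, V_lim = h_lim·A = 4.283e-05 · 2.956e-06 = 1.266e-10 m³.
Sliding life L = V_lim·H/(K·W) = 1.266e-10 · 1.252e+09 / (2.399e-05 · 2.134) = 3096 m.

value=3096 m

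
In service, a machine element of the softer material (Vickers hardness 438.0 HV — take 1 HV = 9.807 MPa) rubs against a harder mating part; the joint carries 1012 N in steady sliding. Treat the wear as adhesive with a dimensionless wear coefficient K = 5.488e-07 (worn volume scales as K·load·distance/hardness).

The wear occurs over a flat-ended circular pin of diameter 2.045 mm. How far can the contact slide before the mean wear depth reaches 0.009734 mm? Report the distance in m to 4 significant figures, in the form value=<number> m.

value=247.3 m

All working math keeps full precision; the intermediates are shown rounded. Rounded just once: 4 significant digits.
Hardness H = 438.0 HV × 9.807 MPa/HV = 4295 MPa = 4.295e+09 Pa.
Pin diameter d = 2.045 mm = 0.002045 m. Contact area A = π·d²/4 = π·(0.002045 m)²/4 = 3.285e-06 m².
Depth limit h_lim = 0.009734 mm = 9.734e-06 m.
In SI base units: W = 1012 N, H = 4.295e+09 Pa, K = 5.488e-07.
Volume at the limit: V_lim = h_lim·A = 9.734e-06 · 3.285e-06 = 3.197e-11 m³.
Life L = V_lim·H/(K·W) = 3.197e-11 · 4.295e+09 / (5.488e-07 · 1012) = 247.3 m.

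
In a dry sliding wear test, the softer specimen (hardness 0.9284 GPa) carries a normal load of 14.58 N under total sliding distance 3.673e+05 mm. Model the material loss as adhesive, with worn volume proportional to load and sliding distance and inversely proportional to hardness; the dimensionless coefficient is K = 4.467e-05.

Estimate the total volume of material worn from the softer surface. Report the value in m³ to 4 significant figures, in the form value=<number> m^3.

All arithmetic carries full precision. Printed values are rounded — rounded once at the end to 4 significant figures.
Convert: Distance covered L = 3.673e+05 mm = 367.3 m.
Convert: Hardness H = 0.9284 GPa = 9.284e+08 Pa.
Working in SI base units: W = 14.58 N, H = 9.284e+08 Pa, K = 4.467e-05.
Volume removed: V = K·W·L/H = 4.467e-05 · 14.58 · 367.3 / 9.284e+08 = 2.577e-10 m³.

value=2.577e-10 m^3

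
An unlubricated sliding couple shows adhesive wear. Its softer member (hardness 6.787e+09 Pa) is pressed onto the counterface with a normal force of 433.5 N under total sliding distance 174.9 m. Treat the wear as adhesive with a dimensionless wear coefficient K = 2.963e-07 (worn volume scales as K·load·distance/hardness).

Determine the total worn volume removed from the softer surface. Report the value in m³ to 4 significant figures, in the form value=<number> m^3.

value=3.310e-12 m^3

All arithmetic keeps full float precision, and intermediates are printed rounded — rounded once at the end, at 4 significant figures.
As SI base values: W = 433.5 N, H = 6.787e+09 Pa, K = 2.963e-07.
Worn volume V = K·W·L/H = 2.963e-07 · 433.5 · 174.9 / 6.787e+09 = 3.310e-12 m³.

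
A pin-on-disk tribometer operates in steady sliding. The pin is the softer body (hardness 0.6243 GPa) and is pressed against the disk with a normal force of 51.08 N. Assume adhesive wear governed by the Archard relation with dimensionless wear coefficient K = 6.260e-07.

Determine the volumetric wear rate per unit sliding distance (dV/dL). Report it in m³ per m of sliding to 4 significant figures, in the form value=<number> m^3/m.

All arithmetic keeps full precision; the intermediates are printed rounded; a single final rounding: 4 significant digits.
Convert: Hardness H = 0.6243 GPa = 6.243e+08 Pa.
In SI base units, W = 51.08 N, H = 6.243e+08 Pa, K = 6.260e-07.
Rate of wear dV/dL = K·W/H: 6.260e-07 · 51.08 / 6.243e+08 = 5.122e-14 m³/m.

value=5.122e-14 m^3/m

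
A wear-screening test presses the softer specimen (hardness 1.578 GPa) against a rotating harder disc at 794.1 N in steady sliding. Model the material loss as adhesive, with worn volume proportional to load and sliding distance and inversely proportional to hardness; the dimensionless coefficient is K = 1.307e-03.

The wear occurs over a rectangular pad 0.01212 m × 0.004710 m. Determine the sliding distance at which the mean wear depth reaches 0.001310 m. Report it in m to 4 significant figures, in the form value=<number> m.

value=113.7 m

Intermediate values are displayed rounded, and all arithmetic keeps full precision, and rounded once at the end: 4 significant digits.
Convert: Hardness H = 1.578 GPa = 1.578e+09 Pa.
Convert: Contact area A = 0.01212 m × 0.004710 m = 5.709e-05 m².
Collected in SI base units: W = 794.1 N, H = 1.578e+09 Pa, K = 1.307e-03.
Volume at the limit: V_lim = h_lim·A = 0.001310 · 5.709e-05 = 7.478e-08 m³.
Sliding life L = V_lim·H/(K·W) = 7.478e-08 · 1.578e+09 / (1.307e-03 · 794.1) = 113.7 m.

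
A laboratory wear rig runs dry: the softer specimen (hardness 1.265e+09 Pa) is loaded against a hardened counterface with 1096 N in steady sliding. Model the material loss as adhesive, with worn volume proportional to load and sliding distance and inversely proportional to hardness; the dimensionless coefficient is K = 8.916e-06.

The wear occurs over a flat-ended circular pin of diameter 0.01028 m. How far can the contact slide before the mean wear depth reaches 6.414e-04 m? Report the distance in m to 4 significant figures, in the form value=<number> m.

All arithmetic maintains exact precision, and displayed values are rounded — one final rounding, at four significant digits.
Contact area A = π·d²/4 = π·(0.01028 m)²/4 = 8.300e-05 m².
Restated in SI base units: W = 1096 N, H = 1.265e+09 Pa, K = 8.916e-06.
Wearable volume V_lim = h_lim·A = 6.414e-04 · 8.300e-05 = 5.324e-08 m³.
Life L = V_lim·H/(K·W) = 5.324e-08 · 1.265e+09 / (8.916e-06 · 1096) = 6892 m.

value=6892 m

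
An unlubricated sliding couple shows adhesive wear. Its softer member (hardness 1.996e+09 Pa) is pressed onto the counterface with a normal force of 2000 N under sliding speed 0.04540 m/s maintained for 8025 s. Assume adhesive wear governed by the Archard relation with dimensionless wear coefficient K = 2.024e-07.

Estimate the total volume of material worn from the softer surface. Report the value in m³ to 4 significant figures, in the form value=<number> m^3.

value=7.389e-11 m^3

All working math holds full float precision, and printed values are rounded. Rounded just once: four significant digits.
The distance L = v·t = 0.04540 m/s × 8025 s = 364.3 m.
In SI base units, W = 2000 N, H = 1.996e+09 Pa, K = 2.024e-07.
Archard relation: V = K·W·L/H = 2.024e-07 · 2000 · 364.3 / 1.996e+09 = 7.389e-11 m³.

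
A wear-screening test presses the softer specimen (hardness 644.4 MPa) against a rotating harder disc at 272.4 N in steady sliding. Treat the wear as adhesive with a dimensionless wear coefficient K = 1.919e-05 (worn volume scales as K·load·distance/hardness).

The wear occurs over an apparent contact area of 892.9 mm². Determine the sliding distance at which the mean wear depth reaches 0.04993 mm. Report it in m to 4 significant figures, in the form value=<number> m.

value=5496 m

Each operation runs at exact precision; intermediate values are printed rounded, and one final rounding to four significant digits.
Hardness H = 644.4 MPa = 6.444e+08 Pa.
Contact area A = 892.9 mm² = 8.929e-04 m².
Depth limit h_lim = 0.04993 mm = 4.993e-05 m.
Collected in SI base units: W = 272.4 N, H = 6.444e+08 Pa, K = 1.919e-05.
Limit volume V_lim = h_lim·A = 4.993e-05 · 8.929e-04 = 4.458e-08 m³.
Life L = V_lim·H/(K·W) = 4.458e-08 · 6.444e+08 / (1.919e-05 · 272.4) = 5496 m.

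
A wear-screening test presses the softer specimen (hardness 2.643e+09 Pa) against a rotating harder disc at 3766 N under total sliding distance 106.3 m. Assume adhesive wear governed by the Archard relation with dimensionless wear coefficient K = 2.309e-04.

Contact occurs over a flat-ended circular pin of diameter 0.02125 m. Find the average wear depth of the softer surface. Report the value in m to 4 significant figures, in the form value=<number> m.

value=9.861e-05 m

The algebra carries full float precision. Printed values are rounded. Rounded once at the end: 4 significant figures.
Contact area A = π·d²/4 = π·(0.02125 m)²/4 = 3.547e-04 m².
As SI base values: W = 3766 N, H = 2.643e+09 Pa, K = 2.309e-04.
Wear volume V = K·W·L/H = 2.309e-04 · 3766 · 106.3 / 2.643e+09 = 3.497e-08 m³.
Average depth h = V/A = 3.497e-08 / 3.547e-04 = 9.861e-05 m.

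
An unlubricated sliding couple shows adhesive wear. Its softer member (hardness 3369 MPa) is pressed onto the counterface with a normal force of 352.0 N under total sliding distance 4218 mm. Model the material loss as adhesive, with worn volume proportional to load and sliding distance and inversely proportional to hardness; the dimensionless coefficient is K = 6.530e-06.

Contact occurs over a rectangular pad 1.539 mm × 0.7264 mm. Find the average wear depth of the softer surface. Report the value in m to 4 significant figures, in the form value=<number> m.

The intermediates appear rounded. All working math keeps full float precision, and one final rounding to four significant digits.
Convert: Sliding distance L = 4218 mm = 4.218 m.
Convert: Hardness H = 3369 MPa = 3.369e+09 Pa.
Convert: Pad sides 1.539 mm × 0.7264 mm = 1.539e-03 m × 7.264e-04 m. Contact area A = 1.539e-03 m × 7.264e-04 m = 1.118e-06 m².
As SI base values: W = 352.0 N, H = 3.369e+09 Pa, K = 6.530e-06.
Worn volume V = K·W·L/H = 6.530e-06 · 352.0 · 4.218 / 3.369e+09 = 2.878e-12 m³.
Average depth h = V/A = 2.878e-12 / 1.118e-06 = 2.574e-06 m.

value=2.574e-06 m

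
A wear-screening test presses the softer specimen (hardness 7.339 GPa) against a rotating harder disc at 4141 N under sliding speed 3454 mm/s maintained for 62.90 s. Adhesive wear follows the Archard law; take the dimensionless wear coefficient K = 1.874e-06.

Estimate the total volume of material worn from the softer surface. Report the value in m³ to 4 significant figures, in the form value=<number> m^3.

The computation maintains exact precision — printed values are rounded; one last rounding: 4 significant digits.
Sliding speed v = 3454 mm/s = 3.454 m/s. Distance L = v·t = 3.454 m/s × 62.90 s = 217.3 m.
Hardness H = 7.339 GPa = 7.339e+09 Pa.
In SI base units: W = 4141 N, H = 7.339e+09 Pa, K = 1.874e-06.
Worn volume V = K·W·L/H = 1.874e-06 · 4141 · 217.3 / 7.339e+09 = 2.297e-10 m³.

value=2.297e-10 m^3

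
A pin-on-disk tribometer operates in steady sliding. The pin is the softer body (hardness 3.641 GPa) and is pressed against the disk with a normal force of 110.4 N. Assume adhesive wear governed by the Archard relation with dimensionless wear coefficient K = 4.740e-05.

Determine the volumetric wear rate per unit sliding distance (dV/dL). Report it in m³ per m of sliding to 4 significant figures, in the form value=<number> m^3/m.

value=1.437e-12 m^3/m

Shown intermediates are rounded, and all working math runs at full float precision, and one last rounding to four significant digits.
Hardness H = 3.641 GPa = 3.641e+09 Pa.
Collected in SI base units: W = 110.4 N, H = 3.641e+09 Pa, K = 4.740e-05.
Volumetric rate dV/dL = K·W/H — distance-free: 4.740e-05 · 110.4 / 3.641e+09 = 1.437e-12 m³/m.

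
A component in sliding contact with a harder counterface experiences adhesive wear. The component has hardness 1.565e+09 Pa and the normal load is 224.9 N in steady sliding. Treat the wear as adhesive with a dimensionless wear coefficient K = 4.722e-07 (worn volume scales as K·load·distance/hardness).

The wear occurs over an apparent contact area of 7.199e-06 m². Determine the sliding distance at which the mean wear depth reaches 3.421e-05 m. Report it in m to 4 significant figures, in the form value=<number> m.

value=3629 m

Printed values are rounded — each operation maintains full float precision — one final rounding to four significant figures.
In SI base units, W = 224.9 N, H = 1.565e+09 Pa, K = 4.722e-07.
Permissible volume V_lim = h_lim·A = 3.421e-05 · 7.199e-06 = 2.463e-10 m³.
Sliding life L = V_lim·H/(K·W) = 2.463e-10 · 1.565e+09 / (4.722e-07 · 224.9) = 3629 m.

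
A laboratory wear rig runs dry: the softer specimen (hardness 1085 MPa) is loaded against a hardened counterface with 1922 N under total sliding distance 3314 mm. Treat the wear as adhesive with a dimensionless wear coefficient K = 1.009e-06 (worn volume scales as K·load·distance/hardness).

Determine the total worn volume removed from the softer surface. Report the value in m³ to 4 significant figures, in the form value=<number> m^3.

Printed values are rounded; the computation keeps full precision; a lone final rounding, at four significant figures.
Distance L = 3314 mm = 3.314 m.
Hardness H = 1085 MPa = 1.085e+09 Pa.
Expressed in SI base units: W = 1922 N, H = 1.085e+09 Pa, K = 1.009e-06.
The Archard volume V = K·W·L/H = 1.009e-06 · 1922 · 3.314 / 1.085e+09 = 5.923e-12 m³.

value=5.923e-12 m^3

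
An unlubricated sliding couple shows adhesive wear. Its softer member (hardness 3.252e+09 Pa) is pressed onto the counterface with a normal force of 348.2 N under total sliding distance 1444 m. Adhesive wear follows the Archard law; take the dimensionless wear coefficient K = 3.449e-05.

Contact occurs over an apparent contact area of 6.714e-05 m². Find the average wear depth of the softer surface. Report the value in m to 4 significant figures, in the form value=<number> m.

value=7.943e-05 m

Intermediates are displayed rounded; all arithmetic maintains full precision; one last rounding: 4 significant digits.
Expressed in SI base units: W = 348.2 N, H = 3.252e+09 Pa, K = 3.449e-05.
Archard volume V = K·W·L/H = 3.449e-05 · 348.2 · 1444 / 3.252e+09 = 5.333e-09 m³.
Depth h = V/A = 5.333e-09 / 6.714e-05 = 7.943e-05 m.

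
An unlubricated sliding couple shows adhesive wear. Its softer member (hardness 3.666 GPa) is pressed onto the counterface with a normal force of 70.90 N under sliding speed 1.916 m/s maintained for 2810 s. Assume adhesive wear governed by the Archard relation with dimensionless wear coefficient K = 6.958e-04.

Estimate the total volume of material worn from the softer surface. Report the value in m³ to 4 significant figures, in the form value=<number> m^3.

The computation holds exact precision; intermediate values appear rounded, and rounded just once: four significant figures.
Convert: Path length L = v·t = 1.916 m/s × 2810 s = 5384 m.
Convert: Hardness H = 3.666 GPa = 3.666e+09 Pa.
Restated in SI base units: W = 70.90 N, H = 3.666e+09 Pa, K = 6.958e-04.
Apply Archard: V = K·W·L/H = 6.958e-04 · 70.90 · 5384 / 3.666e+09 = 7.245e-08 m³.

value=7.245e-08 m^3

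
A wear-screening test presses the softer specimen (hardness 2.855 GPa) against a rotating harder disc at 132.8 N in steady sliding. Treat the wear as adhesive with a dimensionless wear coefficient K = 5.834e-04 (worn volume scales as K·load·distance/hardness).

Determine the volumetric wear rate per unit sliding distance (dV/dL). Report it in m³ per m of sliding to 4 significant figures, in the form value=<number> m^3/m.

value=2.714e-11 m^3/m

Intermediate values appear rounded — the computation maintains exact precision — rounded just once: 4 significant figures.
Hardness H = 2.855 GPa = 2.855e+09 Pa.
SI base units throughout: W = 132.8 N, H = 2.855e+09 Pa, K = 5.834e-04.
Wear rate dV/dL = K·W/H: 5.834e-04 · 132.8 / 2.855e+09 = 2.714e-11 m³/m.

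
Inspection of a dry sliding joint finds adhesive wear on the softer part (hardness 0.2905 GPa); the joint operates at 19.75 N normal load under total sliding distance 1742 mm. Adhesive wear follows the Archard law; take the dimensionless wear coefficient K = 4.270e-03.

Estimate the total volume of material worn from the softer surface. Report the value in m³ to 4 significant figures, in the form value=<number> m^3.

value=5.057e-10 m^3

Shown intermediates are rounded, and all arithmetic maintains full float precision — rounded just once: four significant figures.
Sliding distance L = 1742 mm = 1.742 m.
Hardness H = 0.2905 GPa = 2.905e+08 Pa.
SI base units throughout: W = 19.75 N, H = 2.905e+08 Pa, K = 4.270e-03.
Worn volume V = K·W·L/H = 4.270e-03 · 19.75 · 1.742 / 2.905e+08 = 5.057e-10 m³.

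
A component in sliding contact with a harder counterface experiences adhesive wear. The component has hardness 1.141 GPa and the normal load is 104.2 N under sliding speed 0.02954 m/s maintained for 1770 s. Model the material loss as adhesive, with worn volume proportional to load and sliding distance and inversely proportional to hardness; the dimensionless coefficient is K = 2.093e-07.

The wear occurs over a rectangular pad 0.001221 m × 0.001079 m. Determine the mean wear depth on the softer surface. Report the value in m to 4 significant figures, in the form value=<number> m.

value=7.586e-07 m

The intermediates are printed rounded. The algebra maintains full float precision; one final rounding to 4 significant digits.
Convert: Sliding distance L = v·t = 0.02954 m/s × 1770 s = 52.29 m.
Convert: Hardness H = 1.141 GPa = 1.141e+09 Pa.
Convert: Contact area A = 0.001221 m × 0.001079 m = 1.317e-06 m².
As SI base values: W = 104.2 N, H = 1.141e+09 Pa, K = 2.093e-07.
Worn volume V = K·W·L/H = 2.093e-07 · 104.2 · 52.29 / 1.141e+09 = 9.994e-13 m³.
Depth of wear h = V/A = 9.994e-13 / 1.317e-06 = 7.586e-07 m.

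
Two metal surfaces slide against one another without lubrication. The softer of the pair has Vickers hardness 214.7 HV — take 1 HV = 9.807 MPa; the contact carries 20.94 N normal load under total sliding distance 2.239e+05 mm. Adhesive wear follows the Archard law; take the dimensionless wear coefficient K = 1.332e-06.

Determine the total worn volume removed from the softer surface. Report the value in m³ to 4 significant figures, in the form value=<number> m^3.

value=2.966e-12 m^3

The intermediates are printed rounded; the computation holds exact precision, and a single final rounding: four significant figures.
Convert: Distance covered L = 2.239e+05 mm = 223.9 m.
Convert: Hardness H = 214.7 HV × 9.807 MPa/HV = 2106 MPa = 2.106e+09 Pa.
As SI base values: W = 20.94 N, H = 2.106e+09 Pa, K = 1.332e-06.
The Archard volume V = K·W·L/H = 1.332e-06 · 20.94 · 223.9 / 2.106e+09 = 2.966e-12 m³.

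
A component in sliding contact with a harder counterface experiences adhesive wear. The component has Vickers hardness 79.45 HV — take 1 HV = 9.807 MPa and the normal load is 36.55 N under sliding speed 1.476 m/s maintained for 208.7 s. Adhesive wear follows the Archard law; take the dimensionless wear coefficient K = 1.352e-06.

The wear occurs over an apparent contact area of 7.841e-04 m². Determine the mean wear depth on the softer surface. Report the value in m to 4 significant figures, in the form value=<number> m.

All working math maintains full float precision. The intermediates are displayed rounded; a single final rounding: 4 significant figures.
Distance covered L = v·t = 1.476 m/s × 208.7 s = 308.0 m.
Hardness H = 79.45 HV × 9.807 MPa/HV = 779.2 MPa = 7.792e+08 Pa.
In SI base units: W = 36.55 N, H = 7.792e+08 Pa, K = 1.352e-06.
By Archard's law, V = K·W·L/H = 1.352e-06 · 36.55 · 308.0 / 7.792e+08 = 1.954e-11 m³.
Depth h = V/A = 1.954e-11 / 7.841e-04 = 2.492e-08 m.

value=2.492e-08 m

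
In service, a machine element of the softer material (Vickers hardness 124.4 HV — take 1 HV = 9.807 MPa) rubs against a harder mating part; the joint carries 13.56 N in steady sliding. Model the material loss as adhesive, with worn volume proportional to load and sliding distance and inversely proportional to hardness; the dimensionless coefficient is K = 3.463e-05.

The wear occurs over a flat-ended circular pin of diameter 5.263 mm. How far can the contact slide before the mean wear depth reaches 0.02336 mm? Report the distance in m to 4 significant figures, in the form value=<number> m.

The algebra carries full float precision. Intermediates are shown rounded — one final rounding to 4 significant digits.
Hardness H = 124.4 HV × 9.807 MPa/HV = 1220 MPa = 1.220e+09 Pa.
Pin diameter d = 5.263 mm = 0.005263 m. Contact area A = π·d²/4 = π·(0.005263 m)²/4 = 2.175e-05 m².
Depth limit h_lim = 0.02336 mm = 2.336e-05 m.
SI base units throughout: W = 13.56 N, H = 1.220e+09 Pa, K = 3.463e-05.
Wearable volume V_lim = h_lim·A = 2.336e-05 · 2.175e-05 = 5.082e-10 m³.
Sliding life L = V_lim·H/(K·W) = 5.082e-10 · 1.220e+09 / (3.463e-05 · 13.56) = 1320 m.

value=1320 m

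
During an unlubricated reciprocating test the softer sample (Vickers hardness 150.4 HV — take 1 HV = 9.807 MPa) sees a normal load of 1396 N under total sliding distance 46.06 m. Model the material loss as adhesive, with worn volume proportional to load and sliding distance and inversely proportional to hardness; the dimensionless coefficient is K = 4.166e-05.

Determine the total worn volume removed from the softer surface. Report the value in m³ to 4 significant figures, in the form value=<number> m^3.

value=1.816e-09 m^3

The computation runs at full precision; the intermediates are shown rounded. Rounded once at the end, at four significant digits.
Convert: Hardness H = 150.4 HV × 9.807 MPa/HV = 1475 MPa = 1.475e+09 Pa.
As SI base values: W = 1396 N, H = 1.475e+09 Pa, K = 4.166e-05.
Archard relation: V = K·W·L/H = 4.166e-05 · 1396 · 46.06 / 1.475e+09 = 1.816e-09 m³.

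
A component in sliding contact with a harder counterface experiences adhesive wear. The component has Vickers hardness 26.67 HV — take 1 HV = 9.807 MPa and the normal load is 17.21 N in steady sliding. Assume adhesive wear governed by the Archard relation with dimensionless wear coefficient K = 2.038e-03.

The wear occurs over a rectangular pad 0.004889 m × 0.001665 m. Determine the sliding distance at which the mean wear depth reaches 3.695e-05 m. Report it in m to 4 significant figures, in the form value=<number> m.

All arithmetic maintains full precision. The intermediates are shown rounded, and rounded once at the end, at four significant figures.
Convert: Hardness H = 26.67 HV × 9.807 MPa/HV = 261.6 MPa = 2.616e+08 Pa.
Convert: Contact area A = 0.004889 m × 0.001665 m = 8.140e-06 m².
In SI base units, W = 17.21 N, H = 2.616e+08 Pa, K = 2.038e-03.
Permissible volume V_lim = h_lim·A = 3.695e-05 · 8.140e-06 = 3.008e-10 m³.
So the life L = V_lim·H/(K·W) = 3.008e-10 · 2.616e+08 / (2.038e-03 · 17.21) = 2.243 m.

value=2.243 m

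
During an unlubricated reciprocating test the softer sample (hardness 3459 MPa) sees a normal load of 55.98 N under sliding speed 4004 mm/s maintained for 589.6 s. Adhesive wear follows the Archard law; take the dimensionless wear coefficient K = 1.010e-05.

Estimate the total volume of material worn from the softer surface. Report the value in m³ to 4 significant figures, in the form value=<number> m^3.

value=3.859e-10 m^3

The algebra maintains full precision. The intermediates are displayed rounded; a single final rounding, at four significant figures.
Convert: Sliding speed v = 4004 mm/s = 4.004 m/s. Sliding distance L = v·t = 4.004 m/s × 589.6 s = 2361 m.
Convert: Hardness H = 3459 MPa = 3.459e+09 Pa.
In SI base units: W = 55.98 N, H = 3.459e+09 Pa, K = 1.010e-05.
Wear volume V = K·W·L/H = 1.010e-05 · 55.98 · 2361 / 3.459e+09 = 3.859e-10 m³.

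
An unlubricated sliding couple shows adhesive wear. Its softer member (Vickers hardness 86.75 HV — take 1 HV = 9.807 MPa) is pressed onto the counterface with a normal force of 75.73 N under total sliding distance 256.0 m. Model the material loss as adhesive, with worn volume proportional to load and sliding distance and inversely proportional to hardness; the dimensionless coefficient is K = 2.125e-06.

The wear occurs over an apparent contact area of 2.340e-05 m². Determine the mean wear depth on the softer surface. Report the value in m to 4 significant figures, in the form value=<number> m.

Intermediates are printed rounded — the computation runs at full precision. Rounded once at the end to 4 significant digits.
Hardness H = 86.75 HV × 9.807 MPa/HV = 850.8 MPa = 8.508e+08 Pa.
In SI base units, W = 75.73 N, H = 8.508e+08 Pa, K = 2.125e-06.
Archard volume V = K·W·L/H = 2.125e-06 · 75.73 · 256.0 / 8.508e+08 = 4.842e-11 m³.
Depth of wear h = V/A = 4.842e-11 / 2.340e-05 = 2.069e-06 m.

value=2.069e-06 m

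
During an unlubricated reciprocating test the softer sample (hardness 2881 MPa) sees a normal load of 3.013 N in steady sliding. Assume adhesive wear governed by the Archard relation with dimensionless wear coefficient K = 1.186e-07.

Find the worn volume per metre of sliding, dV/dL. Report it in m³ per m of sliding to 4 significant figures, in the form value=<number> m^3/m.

Every step maintains exact precision; intermediate values are shown rounded. Rounded once at the end, at 4 significant figures.
Hardness H = 2881 MPa = 2.881e+09 Pa.
Expressed in SI base units: W = 3.013 N, H = 2.881e+09 Pa, K = 1.186e-07.
Rate of wear dV/dL = K·W/H (independent of L): 1.186e-07 · 3.013 / 2.881e+09 = 1.240e-16 m³/m.

value=1.240e-16 m^3/m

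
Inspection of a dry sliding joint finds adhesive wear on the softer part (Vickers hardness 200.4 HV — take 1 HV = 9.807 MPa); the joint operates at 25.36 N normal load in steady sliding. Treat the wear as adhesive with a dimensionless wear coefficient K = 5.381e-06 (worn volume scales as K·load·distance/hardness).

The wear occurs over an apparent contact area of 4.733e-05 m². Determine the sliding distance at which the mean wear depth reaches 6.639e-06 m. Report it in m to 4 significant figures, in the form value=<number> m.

Intermediates appear rounded — the algebra carries exact precision; one final rounding: 4 significant figures.
Convert: Hardness H = 200.4 HV × 9.807 MPa/HV = 1965 MPa = 1.965e+09 Pa.
SI base units throughout: W = 25.36 N, H = 1.965e+09 Pa, K = 5.381e-06.
Limit volume V_lim = h_lim·A = 6.639e-06 · 4.733e-05 = 3.142e-10 m³.
So the life L = V_lim·H/(K·W) = 3.142e-10 · 1.965e+09 / (5.381e-06 · 25.36) = 4525 m.

value=4525 m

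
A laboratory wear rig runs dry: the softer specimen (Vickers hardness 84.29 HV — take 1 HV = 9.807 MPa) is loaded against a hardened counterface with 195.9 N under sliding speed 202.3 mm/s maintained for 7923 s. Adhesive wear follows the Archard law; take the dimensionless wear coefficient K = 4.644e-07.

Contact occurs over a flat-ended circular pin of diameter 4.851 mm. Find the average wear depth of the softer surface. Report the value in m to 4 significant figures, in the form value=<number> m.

value=9.544e-06 m

Intermediate values are shown rounded, and every step maintains full precision. Rounded just once: 4 significant figures.
Sliding speed v = 202.3 mm/s = 0.2023 m/s. The distance L = v·t = 0.2023 m/s × 7923 s = 1603 m.
Hardness H = 84.29 HV × 9.807 MPa/HV = 826.6 MPa = 8.266e+08 Pa.
Pin diameter d = 4.851 mm = 0.004851 m. Contact area A = π·d²/4 = π·(0.004851 m)²/4 = 1.848e-05 m².
Expressed in SI base units: W = 195.9 N, H = 8.266e+08 Pa, K = 4.644e-07.
Volume removed: V = K·W·L/H = 4.644e-07 · 195.9 · 1603 / 8.266e+08 = 1.764e-10 m³.
Depth h = V/A = 1.764e-10 / 1.848e-05 = 9.544e-06 m.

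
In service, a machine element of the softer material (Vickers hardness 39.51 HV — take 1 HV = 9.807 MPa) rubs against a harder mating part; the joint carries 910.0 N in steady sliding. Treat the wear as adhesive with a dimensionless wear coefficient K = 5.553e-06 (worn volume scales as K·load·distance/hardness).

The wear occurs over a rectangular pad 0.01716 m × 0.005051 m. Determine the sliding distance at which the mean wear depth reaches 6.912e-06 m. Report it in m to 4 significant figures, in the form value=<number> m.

value=45.94 m

The intermediates are shown rounded; the algebra keeps full float precision; one final rounding, at 4 significant figures.
Hardness H = 39.51 HV × 9.807 MPa/HV = 387.5 MPa = 3.875e+08 Pa.
Contact area A = 0.01716 m × 0.005051 m = 8.668e-05 m².
In SI base units, W = 910.0 N, H = 3.875e+08 Pa, K = 5.553e-06.
Wearable volume V_lim = h_lim·A = 6.912e-06 · 8.668e-05 = 5.991e-10 m³.
So the life L = V_lim·H/(K·W) = 5.991e-10 · 3.875e+08 / (5.553e-06 · 910.0) = 45.94 m.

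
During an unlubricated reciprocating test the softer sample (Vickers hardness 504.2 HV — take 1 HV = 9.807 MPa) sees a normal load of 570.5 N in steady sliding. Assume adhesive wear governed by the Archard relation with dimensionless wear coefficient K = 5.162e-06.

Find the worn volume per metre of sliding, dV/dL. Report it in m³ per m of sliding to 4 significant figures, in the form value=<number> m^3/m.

value=5.956e-13 m^3/m

The computation holds full float precision — shown intermediates are rounded, and rounded just once: four significant figures.
Hardness H = 504.2 HV × 9.807 MPa/HV = 4945 MPa = 4.945e+09 Pa.
As SI base values: W = 570.5 N, H = 4.945e+09 Pa, K = 5.162e-06.
Wear rate dV/dL = K·W/H, so: 5.162e-06 · 570.5 / 4.945e+09 = 5.956e-13 m³/m.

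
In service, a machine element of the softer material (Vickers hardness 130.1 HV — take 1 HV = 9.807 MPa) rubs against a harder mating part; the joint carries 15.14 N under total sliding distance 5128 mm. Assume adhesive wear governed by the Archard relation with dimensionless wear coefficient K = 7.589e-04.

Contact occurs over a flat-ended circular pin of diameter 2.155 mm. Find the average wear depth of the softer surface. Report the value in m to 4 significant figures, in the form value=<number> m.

value=1.266e-05 m

All arithmetic carries exact precision; intermediates are displayed rounded; rounded just once, at four significant figures.
Sliding distance L = 5128 mm = 5.128 m.
Hardness H = 130.1 HV × 9.807 MPa/HV = 1276 MPa = 1.276e+09 Pa.
Pin diameter d = 2.155 mm = 0.002155 m. Contact area A = π·d²/4 = π·(0.002155 m)²/4 = 3.647e-06 m².
Restated in SI base units: W = 15.14 N, H = 1.276e+09 Pa, K = 7.589e-04.
The Archard volume V = K·W·L/H = 7.589e-04 · 15.14 · 5.128 / 1.276e+09 = 4.618e-11 m³.
Depth of wear h = V/A = 4.618e-11 / 3.647e-06 = 1.266e-05 m.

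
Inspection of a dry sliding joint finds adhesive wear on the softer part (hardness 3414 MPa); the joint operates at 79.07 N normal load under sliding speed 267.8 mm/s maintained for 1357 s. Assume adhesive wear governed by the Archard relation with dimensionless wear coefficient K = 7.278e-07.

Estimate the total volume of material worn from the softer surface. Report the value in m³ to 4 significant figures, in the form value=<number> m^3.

value=6.126e-12 m^3

Intermediate values are printed rounded — all working math runs at full float precision; a lone final rounding: four significant figures.
Sliding speed v = 267.8 mm/s = 0.2678 m/s. The distance L = v·t = 0.2678 m/s × 1357 s = 363.4 m.
Hardness H = 3414 MPa = 3.414e+09 Pa.
Expressed in SI base units: W = 79.07 N, H = 3.414e+09 Pa, K = 7.278e-07.
By Archard's law, V = K·W·L/H = 7.278e-07 · 79.07 · 363.4 / 3.414e+09 = 6.126e-12 m³.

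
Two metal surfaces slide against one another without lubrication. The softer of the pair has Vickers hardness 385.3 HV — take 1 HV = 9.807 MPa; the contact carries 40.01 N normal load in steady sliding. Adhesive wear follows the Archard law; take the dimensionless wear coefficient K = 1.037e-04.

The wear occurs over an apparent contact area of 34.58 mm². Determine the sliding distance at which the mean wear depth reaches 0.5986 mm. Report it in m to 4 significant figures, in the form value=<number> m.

Intermediate values are printed rounded — all arithmetic holds full precision, and rounded once at the end: four significant digits.
Convert: Hardness H = 385.3 HV × 9.807 MPa/HV = 3779 MPa = 3.779e+09 Pa.
Convert: Contact area A = 34.58 mm² = 3.458e-05 m².
Convert: Depth limit h_lim = 0.5986 mm = 5.986e-04 m.
In SI base units, W = 40.01 N, H = 3.779e+09 Pa, K = 1.037e-04.
Volume at the limit: V_lim = h_lim·A = 5.986e-04 · 3.458e-05 = 2.070e-08 m³.
Sliding life L = V_lim·H/(K·W) = 2.070e-08 · 3.779e+09 / (1.037e-04 · 40.01) = 1.885e+04 m.

value=1.885e+04 m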